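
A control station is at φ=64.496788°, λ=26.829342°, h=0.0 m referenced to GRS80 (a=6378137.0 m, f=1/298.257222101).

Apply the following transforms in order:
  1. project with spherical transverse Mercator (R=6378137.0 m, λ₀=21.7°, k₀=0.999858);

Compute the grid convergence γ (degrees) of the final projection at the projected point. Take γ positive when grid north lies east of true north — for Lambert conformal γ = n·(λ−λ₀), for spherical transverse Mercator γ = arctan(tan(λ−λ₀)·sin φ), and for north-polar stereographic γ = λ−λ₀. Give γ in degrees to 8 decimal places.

4.63183597

start: φ=64.496788°, λ=26.829342°, h=0.000 m
→ into tm (λ₀=21.7°): φ=64.49678800°, λ−λ₀=5.12934200°
convergence γ = 4.63183597°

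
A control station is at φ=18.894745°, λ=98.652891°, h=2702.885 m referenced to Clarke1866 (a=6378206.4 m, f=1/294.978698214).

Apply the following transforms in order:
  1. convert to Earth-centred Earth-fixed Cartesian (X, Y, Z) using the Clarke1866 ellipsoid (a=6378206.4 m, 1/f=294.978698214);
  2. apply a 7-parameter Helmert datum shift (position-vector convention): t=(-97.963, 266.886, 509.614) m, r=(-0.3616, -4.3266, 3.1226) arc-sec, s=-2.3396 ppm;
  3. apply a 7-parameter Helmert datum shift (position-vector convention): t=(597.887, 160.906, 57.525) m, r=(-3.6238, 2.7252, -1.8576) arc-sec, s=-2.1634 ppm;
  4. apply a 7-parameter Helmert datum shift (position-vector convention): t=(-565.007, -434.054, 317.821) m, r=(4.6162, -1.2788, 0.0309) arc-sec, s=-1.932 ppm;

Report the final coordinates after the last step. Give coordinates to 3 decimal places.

start: φ=18.894745°, λ=98.652891°, h=2702.885 m
→ ECEF (a=6378206.400, f=1/294.978698214): X=-908588.2845, Y=5970478.3462, Z=2053082.0455
→ Helmert 7p (PV): X=-908817.5726, Y=5970721.1080, Z=2053557.3309
→ Helmert 7p (PV): X=-908136.8161, Y=5970913.3599, Z=2053517.5232
→ Helmert 7p (PV): X=-908713.6944, Y=5970421.6765, Z=2053959.3751

X=-908713.694 m, Y=5970421.676 m, Z=2053959.375 m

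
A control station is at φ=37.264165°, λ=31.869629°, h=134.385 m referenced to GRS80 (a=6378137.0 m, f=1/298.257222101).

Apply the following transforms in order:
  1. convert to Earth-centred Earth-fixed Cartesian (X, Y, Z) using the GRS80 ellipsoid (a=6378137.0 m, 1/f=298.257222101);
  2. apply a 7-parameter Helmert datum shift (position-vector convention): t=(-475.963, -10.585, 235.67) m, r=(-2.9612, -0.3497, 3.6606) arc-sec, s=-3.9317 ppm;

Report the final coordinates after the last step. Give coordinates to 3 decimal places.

start: φ=37.264165°, λ=31.869629°, h=134.385 m
→ ECEF (a=6378137.000, f=1/298.257222101): X=4316239.0353, Y=2683448.8737, Z=3840847.4208
→ Helmert 7p (PV): X=4315691.9672, Y=2683559.4787, Z=3841036.7832

X=4315691.967 m, Y=2683559.479 m, Z=3841036.783 m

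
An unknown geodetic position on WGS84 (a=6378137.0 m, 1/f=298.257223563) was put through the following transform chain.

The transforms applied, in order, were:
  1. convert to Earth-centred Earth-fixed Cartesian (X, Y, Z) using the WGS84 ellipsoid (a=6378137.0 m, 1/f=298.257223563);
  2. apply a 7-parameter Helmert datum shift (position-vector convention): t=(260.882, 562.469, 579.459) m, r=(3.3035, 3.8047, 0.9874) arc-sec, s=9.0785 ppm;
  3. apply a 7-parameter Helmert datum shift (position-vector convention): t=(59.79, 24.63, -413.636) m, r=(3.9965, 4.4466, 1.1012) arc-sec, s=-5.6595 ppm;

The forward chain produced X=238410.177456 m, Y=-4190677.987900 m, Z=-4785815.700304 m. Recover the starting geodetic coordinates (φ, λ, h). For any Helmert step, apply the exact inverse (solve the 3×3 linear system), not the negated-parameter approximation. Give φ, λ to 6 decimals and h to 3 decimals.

start: X=238410.1775, Y=-4190677.9879, Z=-4785815.7003 m
→ Helmert⁻¹: X=238432.5237, Y=-4190820.3270, Z=-4785342.8078
→ Helmert⁻¹: X=238237.6925, Y=-4191422.5340, Z=-4785807.2947
→ geod (Bowring, a=6378137.000): φ=-48.93293100°, λ=-86.74684600°, h=192.5570 m

φ=-48.932931°, λ=-86.746846°, h=192.557 m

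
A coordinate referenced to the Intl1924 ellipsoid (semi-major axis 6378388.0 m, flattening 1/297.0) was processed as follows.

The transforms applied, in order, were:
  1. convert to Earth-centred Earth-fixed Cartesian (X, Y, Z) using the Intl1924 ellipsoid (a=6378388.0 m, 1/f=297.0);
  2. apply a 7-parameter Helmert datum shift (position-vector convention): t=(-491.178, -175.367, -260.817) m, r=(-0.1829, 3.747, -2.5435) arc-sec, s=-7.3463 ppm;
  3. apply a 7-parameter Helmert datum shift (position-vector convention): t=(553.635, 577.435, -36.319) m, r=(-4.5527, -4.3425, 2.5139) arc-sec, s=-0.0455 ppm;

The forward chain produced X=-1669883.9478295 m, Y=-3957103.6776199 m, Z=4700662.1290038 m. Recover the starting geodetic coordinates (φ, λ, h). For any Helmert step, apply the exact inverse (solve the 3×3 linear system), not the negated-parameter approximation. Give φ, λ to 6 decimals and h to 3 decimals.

start: X=-1669883.9478, Y=-3957103.6776, Z=4700662.1290 m
→ Helmert⁻¹: X=-1670386.9321, Y=-3957764.6877, Z=4700646.4724
→ Helmert⁻¹: X=-1669944.6157, Y=-3957643.1554, Z=4700907.9784
→ geod (Bowring, a=6378388.000): φ=47.77229400°, λ=-112.87752300°, h=1245.8030 m

φ=47.772294°, λ=-112.877523°, h=1245.803 m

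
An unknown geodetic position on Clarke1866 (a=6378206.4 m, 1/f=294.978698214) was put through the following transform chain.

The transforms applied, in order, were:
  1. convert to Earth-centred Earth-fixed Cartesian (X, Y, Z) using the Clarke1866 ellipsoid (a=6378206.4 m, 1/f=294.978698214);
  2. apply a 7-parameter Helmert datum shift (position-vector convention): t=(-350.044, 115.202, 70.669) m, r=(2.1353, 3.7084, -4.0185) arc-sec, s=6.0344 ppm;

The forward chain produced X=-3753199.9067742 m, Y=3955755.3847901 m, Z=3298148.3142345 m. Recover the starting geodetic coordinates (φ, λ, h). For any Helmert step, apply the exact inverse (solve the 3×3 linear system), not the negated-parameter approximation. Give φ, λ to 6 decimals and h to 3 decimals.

start: X=-3753199.9068, Y=3955755.3848, Z=3298148.3142 m
→ Helmert⁻¹: X=-3752963.5735, Y=3955577.3380, Z=3297949.3205
→ geod (Bowring, a=6378206.400): φ=31.33960400°, λ=133.49436600°, h=31.4300 m

φ=31.339604°, λ=133.494366°, h=31.430 m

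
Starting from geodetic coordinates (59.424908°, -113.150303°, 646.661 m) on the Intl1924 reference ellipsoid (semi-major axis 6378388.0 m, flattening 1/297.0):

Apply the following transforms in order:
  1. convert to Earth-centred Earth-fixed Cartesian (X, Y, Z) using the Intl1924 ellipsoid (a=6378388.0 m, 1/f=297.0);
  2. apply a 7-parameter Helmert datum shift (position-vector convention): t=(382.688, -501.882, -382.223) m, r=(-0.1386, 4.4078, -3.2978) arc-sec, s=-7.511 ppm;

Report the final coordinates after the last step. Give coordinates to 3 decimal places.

X=-1278406.311 m, Y=-2991439.316 m, Z=5468444.327 m

start: φ=59.424908°, λ=-113.150303°, h=646.661 m
→ ECEF (a=6378388.000, f=1/297.0): X=-1278867.6503, Y=-2990984.0211, Z=5468838.2883
→ Helmert 7p (PV): X=-1278406.3107, Y=-2991439.3164, Z=5468444.3273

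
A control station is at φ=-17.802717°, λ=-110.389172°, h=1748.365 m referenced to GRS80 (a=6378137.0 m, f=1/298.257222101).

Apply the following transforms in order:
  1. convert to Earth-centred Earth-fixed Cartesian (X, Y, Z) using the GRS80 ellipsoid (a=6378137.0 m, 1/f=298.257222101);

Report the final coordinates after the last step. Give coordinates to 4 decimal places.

X=-2116946.7102 m, Y=-5695592.5227 m, Z=-1938140.9943 m

start: φ=-17.802717°, λ=-110.389172°, h=1748.365 m
→ ECEF (a=6378137.000, f=1/298.257222101): X=-2116946.7102, Y=-5695592.5227, Z=-1938140.9943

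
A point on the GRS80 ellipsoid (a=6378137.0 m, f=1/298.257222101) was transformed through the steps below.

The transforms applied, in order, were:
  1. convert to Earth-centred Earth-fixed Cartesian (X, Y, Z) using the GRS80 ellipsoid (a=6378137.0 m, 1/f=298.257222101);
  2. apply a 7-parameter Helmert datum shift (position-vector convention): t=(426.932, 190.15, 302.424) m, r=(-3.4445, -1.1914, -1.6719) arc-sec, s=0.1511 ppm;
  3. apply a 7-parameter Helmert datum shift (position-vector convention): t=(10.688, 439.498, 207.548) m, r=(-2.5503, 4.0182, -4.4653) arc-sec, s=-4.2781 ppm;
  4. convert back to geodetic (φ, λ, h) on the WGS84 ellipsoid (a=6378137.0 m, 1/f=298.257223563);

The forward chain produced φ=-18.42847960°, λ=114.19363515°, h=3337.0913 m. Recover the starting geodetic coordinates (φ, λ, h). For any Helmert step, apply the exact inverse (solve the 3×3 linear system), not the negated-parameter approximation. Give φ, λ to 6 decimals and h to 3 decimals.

φ=-18.432772°, λ=114.201095°, h=3149.688 m

start: φ=-18.428480°, λ=114.193635°, h=3337.091 m
→ ECEF (a=6378137.000, f=1/298.257223563): X=-2481983.0143, Y=5524303.8880, Z=-2004488.3592
→ Helmert⁻¹: X=-2482084.8504, Y=5523859.0749, Z=-2004684.5384
→ Helmert⁻¹: X=-2482567.7604, Y=5523681.4479, Z=-2004880.0778
→ geod (Bowring, a=6378137.000): φ=-18.43277200°, λ=114.20109500°, h=3149.6880 m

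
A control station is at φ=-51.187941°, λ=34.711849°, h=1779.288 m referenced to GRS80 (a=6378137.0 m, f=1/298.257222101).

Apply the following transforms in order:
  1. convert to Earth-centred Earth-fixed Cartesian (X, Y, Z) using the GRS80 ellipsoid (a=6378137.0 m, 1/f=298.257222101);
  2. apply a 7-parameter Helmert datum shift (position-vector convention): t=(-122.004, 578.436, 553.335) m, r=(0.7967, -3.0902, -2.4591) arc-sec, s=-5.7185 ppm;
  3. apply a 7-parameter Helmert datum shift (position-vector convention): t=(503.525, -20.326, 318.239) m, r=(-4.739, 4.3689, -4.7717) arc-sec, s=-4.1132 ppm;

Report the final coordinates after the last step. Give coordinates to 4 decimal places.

X=3294155.4073 m, Y=2282038.9796 m, Z=-4947206.3141 m

start: φ=-51.187941°, λ=34.711849°, h=1779.288 m
→ ECEF (a=6378137.000, f=1/298.257222101): X=3293756.9306, Y=2281713.3254, Z=-4948062.4928
→ Helmert 7p (PV): X=3293717.4238, Y=2282258.5572, Z=-4947422.7034
→ Helmert 7p (PV): X=3294155.4073, Y=2282038.9796, Z=-4947206.3141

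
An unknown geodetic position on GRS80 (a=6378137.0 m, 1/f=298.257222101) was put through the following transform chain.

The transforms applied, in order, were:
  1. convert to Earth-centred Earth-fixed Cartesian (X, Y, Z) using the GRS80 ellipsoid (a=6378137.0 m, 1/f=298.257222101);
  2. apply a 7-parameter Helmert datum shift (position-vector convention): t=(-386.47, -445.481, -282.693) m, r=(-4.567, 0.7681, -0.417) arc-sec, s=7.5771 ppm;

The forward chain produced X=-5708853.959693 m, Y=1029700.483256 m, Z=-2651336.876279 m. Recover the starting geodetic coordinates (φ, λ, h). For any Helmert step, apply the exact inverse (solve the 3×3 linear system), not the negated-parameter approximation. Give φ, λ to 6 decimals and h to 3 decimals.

start: X=-5708853.9597, Y=1029700.4833, Z=-2651336.8763 m
→ Helmert⁻¹: X=-5708416.4470, Y=1030185.3159, Z=-2651032.5437
→ geod (Bowring, a=6378137.000): φ=-24.70732500°, λ=169.77006700°, h=3290.2770 m

φ=-24.707325°, λ=169.770067°, h=3290.277 m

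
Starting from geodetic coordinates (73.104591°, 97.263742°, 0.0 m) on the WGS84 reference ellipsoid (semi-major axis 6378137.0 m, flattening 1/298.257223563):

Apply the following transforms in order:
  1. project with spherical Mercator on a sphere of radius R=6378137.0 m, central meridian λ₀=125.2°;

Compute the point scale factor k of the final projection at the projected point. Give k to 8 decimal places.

start: φ=73.104591°, λ=97.263742°, h=0.000 m
→ into merc (λ₀=125.2°): φ=73.10459100°, λ−λ₀=-27.93625800°
scale k = 3.44085400

3.44085400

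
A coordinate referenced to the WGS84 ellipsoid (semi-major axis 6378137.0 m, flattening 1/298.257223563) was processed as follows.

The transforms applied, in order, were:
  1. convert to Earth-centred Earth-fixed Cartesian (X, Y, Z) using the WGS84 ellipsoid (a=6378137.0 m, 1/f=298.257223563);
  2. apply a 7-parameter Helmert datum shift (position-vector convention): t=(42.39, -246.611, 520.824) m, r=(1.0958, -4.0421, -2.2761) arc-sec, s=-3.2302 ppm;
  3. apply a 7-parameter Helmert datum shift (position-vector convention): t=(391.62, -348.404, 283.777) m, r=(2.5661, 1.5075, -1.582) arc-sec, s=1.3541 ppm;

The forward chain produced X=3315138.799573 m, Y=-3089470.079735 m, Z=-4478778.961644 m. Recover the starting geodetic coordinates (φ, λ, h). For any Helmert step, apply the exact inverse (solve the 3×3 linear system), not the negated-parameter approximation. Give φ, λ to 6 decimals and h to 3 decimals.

start: X=3315138.7996, Y=-3089470.0797, Z=-4478778.9616 m
→ Helmert⁻¹: X=3314799.1191, Y=-3089147.7914, Z=-4478994.0156
→ Helmert⁻¹: X=3314713.7372, Y=-3088898.3790, Z=-4479577.8567
→ geod (Bowring, a=6378137.000): φ=-44.86626000°, λ=-42.98037300°, h=3899.8150 m

φ=-44.866260°, λ=-42.980373°, h=3899.815 m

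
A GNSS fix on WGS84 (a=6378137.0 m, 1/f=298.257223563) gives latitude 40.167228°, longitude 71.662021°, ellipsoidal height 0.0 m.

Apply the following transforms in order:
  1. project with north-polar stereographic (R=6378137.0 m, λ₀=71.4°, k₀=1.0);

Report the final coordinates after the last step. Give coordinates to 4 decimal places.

E=27098.8973 m, N=-5925638.0942 m

start: φ=40.167228°, λ=71.662021°, h=0.000 m
→ stereo (R=6378137.0, λ₀=71.4°): E=27098.8973, N=-5925638.0942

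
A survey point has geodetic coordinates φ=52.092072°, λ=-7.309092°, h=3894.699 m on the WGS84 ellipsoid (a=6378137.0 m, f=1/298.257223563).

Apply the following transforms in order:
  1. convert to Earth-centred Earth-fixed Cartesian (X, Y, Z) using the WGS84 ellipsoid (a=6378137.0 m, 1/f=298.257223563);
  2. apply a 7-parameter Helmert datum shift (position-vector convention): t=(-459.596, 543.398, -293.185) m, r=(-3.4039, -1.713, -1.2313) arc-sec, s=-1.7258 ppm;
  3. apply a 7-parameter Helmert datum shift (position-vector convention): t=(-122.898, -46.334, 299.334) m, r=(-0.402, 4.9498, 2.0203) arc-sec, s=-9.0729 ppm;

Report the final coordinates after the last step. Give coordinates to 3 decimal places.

start: φ=52.092072°, λ=-7.309092°, h=3894.699 m
→ ECEF (a=6378137.000, f=1/298.257223563): X=3897347.1158, Y=-499890.2937, Z=5012177.0301
→ Helmert 7p (PV): X=3896836.1844, Y=-499286.5845, Z=5011915.8114
→ Helmert 7p (PV): X=3896803.0925, Y=-499280.4527, Z=5012077.1332

X=3896803.092 m, Y=-499280.453 m, Z=5012077.133 m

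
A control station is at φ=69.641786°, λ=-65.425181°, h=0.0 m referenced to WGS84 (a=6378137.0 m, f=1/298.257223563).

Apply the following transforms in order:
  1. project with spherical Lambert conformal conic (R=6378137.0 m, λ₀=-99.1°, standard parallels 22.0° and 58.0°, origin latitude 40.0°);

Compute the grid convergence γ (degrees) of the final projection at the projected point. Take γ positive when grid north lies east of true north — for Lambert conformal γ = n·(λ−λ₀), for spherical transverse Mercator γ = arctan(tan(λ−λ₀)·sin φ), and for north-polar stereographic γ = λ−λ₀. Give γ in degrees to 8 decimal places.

start: φ=69.641786°, λ=-65.425181°, h=0.000 m
→ into lcc (λ₀=-99.1°): φ=69.64178600°, λ−λ₀=33.67481900°
convergence γ = 22.02342580°

22.02342580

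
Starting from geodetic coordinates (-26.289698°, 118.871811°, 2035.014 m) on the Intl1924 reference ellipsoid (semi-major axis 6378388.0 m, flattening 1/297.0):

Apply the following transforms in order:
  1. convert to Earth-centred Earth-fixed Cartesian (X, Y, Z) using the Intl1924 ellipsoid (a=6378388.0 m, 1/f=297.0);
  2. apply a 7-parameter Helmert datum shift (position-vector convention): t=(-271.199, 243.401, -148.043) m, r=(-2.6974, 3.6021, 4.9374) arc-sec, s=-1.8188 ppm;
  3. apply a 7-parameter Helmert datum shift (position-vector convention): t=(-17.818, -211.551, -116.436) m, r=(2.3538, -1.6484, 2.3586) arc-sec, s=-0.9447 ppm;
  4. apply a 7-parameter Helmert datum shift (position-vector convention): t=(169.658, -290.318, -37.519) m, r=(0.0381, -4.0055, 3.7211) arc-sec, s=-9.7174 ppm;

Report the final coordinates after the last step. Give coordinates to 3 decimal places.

X=-2764285.735 m, Y=5012261.425 m, Z=-2809115.205 m

start: φ=-26.289698°, λ=118.871811°, h=2035.014 m
→ ECEF (a=6378388.000, f=1/297.0): X=-2763961.0827, Y=5012734.2568, Z=-2808813.3367
→ Helmert 7p (PV): X=-2764396.2967, Y=5012865.6475, Z=-2808973.5560
→ Helmert 7p (PV): X=-2764446.3760, Y=5012649.8052, Z=-2809052.2260
→ Helmert 7p (PV): X=-2764285.7351, Y=5012261.4249, Z=-2809115.2052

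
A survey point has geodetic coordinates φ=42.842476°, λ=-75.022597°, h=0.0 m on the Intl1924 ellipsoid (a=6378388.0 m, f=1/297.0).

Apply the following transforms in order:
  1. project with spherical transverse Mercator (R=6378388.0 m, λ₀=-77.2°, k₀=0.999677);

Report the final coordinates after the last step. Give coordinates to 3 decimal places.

E=177677.525 m, N=4770146.072 m

start: φ=42.842476°, λ=-75.022597°, h=0.000 m
→ tm (R=6378388.0, λ₀=-77.2°): E=177677.5253, N=4770146.0719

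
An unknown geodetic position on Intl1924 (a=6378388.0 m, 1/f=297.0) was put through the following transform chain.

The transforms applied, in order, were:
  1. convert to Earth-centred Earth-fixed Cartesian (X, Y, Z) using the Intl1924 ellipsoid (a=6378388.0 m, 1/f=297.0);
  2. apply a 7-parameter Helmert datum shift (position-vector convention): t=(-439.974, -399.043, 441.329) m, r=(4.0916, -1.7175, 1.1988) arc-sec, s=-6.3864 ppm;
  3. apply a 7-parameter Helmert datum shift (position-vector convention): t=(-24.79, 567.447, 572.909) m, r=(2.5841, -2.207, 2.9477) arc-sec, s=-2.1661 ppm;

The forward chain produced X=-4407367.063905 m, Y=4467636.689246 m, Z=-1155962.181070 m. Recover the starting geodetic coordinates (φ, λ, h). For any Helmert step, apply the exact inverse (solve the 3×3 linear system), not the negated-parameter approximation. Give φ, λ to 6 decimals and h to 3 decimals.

start: X=-4407367.0639, Y=4467636.6892, Z=-1155962.1811 m
→ Helmert⁻¹: X=-4407300.3565, Y=4467127.4132, Z=-1156546.4023
→ Helmert⁻¹: X=-4406872.1958, Y=4467557.6483, Z=-1157047.0471
→ geod (Bowring, a=6378388.000): φ=-10.51600100°, λ=134.60820400°, h=3414.8660 m

φ=-10.516001°, λ=134.608204°, h=3414.866 m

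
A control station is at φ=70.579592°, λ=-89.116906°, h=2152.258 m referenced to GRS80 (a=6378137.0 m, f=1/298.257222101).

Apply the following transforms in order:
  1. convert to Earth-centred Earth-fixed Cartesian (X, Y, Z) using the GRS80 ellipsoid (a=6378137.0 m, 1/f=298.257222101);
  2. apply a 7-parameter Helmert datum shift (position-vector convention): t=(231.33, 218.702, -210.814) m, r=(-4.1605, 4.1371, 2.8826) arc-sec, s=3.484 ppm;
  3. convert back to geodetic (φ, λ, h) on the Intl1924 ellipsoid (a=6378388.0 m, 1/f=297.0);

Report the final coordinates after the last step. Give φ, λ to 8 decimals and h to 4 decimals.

start: φ=70.579592°, λ=-89.116906°, h=2152.258 m
→ ECEF (a=6378137.000, f=1/298.257222101): X=32793.7958, Y=-2127516.7823, Z=5994877.9997
→ Helmert 7p (PV): X=33175.2138, Y=-2127184.1131, Z=5994730.3277
→ geod (Bowring, a=6378388.000): φ=70.58242771°, λ=-89.10649688°, h=1734.6003 m

φ=70.58242771°, λ=-89.10649688°, h=1734.6003 m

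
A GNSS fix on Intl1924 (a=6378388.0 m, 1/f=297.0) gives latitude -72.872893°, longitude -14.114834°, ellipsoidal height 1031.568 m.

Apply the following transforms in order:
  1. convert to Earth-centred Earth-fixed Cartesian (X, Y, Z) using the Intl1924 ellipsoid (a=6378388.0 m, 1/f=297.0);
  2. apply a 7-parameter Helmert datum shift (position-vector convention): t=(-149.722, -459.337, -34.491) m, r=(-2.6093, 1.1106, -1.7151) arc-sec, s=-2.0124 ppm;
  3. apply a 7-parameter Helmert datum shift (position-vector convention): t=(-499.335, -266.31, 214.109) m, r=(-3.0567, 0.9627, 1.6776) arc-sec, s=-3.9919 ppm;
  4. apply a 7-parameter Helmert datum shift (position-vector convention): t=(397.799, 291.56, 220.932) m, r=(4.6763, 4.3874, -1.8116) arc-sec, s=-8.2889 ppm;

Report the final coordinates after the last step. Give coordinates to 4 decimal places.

X=1827117.7380 m, Y=-460034.8412 m, Z=-6073778.3626 m

start: φ=-72.872893°, λ=-14.114834°, h=1031.568 m
→ ECEF (a=6378388.000, f=1/297.0): X=1827589.4875, Y=-459561.8025, Z=-6074210.6962
→ Helmert 7p (PV): X=1827399.5609, Y=-460112.2512, Z=-6074236.9902
→ Helmert 7p (PV): X=1826868.3231, Y=-460451.8774, Z=-6074000.3440
→ Helmert 7p (PV): X=1827117.7380, Y=-460034.8412, Z=-6073778.3626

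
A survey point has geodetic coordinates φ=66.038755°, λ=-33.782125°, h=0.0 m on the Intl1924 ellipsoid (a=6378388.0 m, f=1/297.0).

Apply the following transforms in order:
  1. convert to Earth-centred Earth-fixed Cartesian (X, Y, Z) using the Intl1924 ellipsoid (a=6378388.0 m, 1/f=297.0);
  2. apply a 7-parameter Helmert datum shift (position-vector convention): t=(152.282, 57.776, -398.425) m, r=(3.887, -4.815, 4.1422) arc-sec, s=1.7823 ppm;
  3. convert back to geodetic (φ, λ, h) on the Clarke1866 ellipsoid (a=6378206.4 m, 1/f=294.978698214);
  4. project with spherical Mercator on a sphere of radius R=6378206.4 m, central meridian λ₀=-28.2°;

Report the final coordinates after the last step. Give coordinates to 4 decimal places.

start: φ=66.038755°, λ=-33.782125°, h=0.000 m
→ ECEF (a=6378388.000, f=1/297.0): X=2159085.7713, Y=-1444406.6926, Z=5805836.0080
→ Helmert 7p (PV): X=2159135.3776, Y=-1444417.5417, Z=5805471.1126
→ geod (Bowring, a=6378206.400): φ=66.03801641°, λ=-33.78171552°, h=-10.3465 m
→ merc (R=6378206.4, λ₀=-28.2°): E=-621360.4899, N=9887365.9262

E=-621360.4899 m, N=9887365.9262 m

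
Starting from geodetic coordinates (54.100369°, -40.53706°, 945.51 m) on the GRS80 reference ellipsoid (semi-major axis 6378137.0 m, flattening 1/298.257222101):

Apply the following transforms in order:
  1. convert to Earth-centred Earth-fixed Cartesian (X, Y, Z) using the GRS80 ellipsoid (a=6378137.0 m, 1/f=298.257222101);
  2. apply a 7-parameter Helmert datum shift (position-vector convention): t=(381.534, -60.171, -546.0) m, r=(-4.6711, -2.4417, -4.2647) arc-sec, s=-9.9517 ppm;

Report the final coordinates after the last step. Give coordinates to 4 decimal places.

X=2849219.9375 m, Y=-2436424.1934 m, Z=5143560.0663 m

start: φ=54.100369°, λ=-40.537060°, h=945.510 m
→ ECEF (a=6378137.000, f=1/298.257222101): X=2848978.0241, Y=-2436445.8568, Z=5144068.3580
→ Helmert 7p (PV): X=2849219.9375, Y=-2436424.1934, Z=5143560.0663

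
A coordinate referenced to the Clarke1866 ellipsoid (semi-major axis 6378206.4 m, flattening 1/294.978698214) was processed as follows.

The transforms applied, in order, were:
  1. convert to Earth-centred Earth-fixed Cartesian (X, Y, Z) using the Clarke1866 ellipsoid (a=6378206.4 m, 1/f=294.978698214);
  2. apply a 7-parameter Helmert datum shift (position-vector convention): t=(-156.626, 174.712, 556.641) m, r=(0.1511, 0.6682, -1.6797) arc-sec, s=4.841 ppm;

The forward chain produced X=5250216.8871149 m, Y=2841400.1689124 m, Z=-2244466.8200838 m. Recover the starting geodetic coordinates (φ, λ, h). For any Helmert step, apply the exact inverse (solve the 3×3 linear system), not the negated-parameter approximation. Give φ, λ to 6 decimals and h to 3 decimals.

start: X=5250216.8871, Y=2841400.1689, Z=-2244466.8201 m
→ Helmert⁻¹: X=5250332.2314, Y=2841252.8137, Z=-2244997.6658
→ geod (Bowring, a=6378206.400): φ=-20.73766000°, λ=28.42033600°, h=2471.7640 m

φ=-20.737660°, λ=28.420336°, h=2471.764 m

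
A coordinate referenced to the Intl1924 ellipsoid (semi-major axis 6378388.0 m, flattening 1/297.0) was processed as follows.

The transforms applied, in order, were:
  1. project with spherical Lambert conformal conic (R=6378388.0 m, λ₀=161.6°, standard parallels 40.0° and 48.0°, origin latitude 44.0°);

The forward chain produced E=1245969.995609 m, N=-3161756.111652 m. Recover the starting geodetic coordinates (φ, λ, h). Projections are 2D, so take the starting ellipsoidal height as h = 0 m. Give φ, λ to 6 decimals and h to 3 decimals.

φ=15.897313°, λ=172.079963°, h=0.000 m

start: E=1245969.9956, N=-3161756.1117 m
→ lcc⁻¹: φ=15.89731300°, λ=172.07996300°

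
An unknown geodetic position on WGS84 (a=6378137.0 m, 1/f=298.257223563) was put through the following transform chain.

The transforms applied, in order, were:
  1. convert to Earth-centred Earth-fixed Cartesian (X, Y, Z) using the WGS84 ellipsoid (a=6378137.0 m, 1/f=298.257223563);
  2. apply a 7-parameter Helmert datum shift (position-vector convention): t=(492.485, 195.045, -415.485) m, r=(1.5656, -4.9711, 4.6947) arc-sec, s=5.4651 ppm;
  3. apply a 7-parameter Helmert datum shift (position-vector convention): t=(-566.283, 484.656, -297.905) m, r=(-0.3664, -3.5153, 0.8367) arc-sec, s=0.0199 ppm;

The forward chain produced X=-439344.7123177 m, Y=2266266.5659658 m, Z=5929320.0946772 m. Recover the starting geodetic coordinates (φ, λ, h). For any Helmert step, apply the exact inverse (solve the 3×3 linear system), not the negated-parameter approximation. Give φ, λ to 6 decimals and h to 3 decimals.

φ=68.865405°, λ=100.965191°, h=3677.201 m

start: X=-439344.7123, Y=2266266.5660, Z=5929320.0947 m
→ Helmert⁻¹: X=-438668.1730, Y=2265773.1112, Z=5929629.3826
→ Helmert⁻¹: X=-438963.7746, Y=2265620.6859, Z=5930005.8421
→ geod (Bowring, a=6378137.000): φ=68.86540500°, λ=100.96519100°, h=3677.2010 m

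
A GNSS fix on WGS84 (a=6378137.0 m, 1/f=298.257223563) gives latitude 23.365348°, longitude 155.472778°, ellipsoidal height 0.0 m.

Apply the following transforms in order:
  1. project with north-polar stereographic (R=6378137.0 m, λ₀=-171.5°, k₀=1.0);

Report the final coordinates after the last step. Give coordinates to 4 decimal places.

E=-4570045.6079 m, N=-7029938.6455 m

start: φ=23.365348°, λ=155.472778°, h=0.000 m
→ stereo (R=6378137.0, λ₀=-171.5°): E=-4570045.6079, N=-7029938.6455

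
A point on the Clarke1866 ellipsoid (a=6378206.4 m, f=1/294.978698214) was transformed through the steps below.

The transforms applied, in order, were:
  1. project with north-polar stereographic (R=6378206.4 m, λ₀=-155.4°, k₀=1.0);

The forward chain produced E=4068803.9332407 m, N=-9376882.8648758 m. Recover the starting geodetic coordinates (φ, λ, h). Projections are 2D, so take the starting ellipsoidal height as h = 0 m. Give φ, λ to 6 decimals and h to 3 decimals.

start: E=4068803.9332, N=-9376882.8649 m
→ stereo⁻¹: φ=12.59023000°, λ=-131.94308100°

φ=12.590230°, λ=-131.943081°, h=0.000 m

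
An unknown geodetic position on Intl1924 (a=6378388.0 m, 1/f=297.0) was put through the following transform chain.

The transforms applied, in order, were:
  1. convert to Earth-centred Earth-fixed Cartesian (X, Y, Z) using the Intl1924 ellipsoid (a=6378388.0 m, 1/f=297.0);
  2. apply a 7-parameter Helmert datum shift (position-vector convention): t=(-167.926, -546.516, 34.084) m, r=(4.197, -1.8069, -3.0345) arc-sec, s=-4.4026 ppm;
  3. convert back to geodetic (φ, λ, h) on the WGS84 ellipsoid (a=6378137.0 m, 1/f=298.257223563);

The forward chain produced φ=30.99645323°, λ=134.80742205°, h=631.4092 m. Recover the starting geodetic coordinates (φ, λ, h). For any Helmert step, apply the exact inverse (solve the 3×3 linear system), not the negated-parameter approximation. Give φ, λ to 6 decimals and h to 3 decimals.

start: φ=30.996453°, λ=134.807422°, h=631.409 m
→ ECEF (a=6378137.000, f=1/298.257223563): X=-3856779.2527, Y=3882792.9768, Z=3265881.6142
→ Helmert⁻¹: X=-3856656.8278, Y=3883366.3034, Z=3265816.6759
→ geod (Bowring, a=6378388.000): φ=30.99518900°, λ=134.80228300°, h=645.8810 m

φ=30.995189°, λ=134.802283°, h=645.881 m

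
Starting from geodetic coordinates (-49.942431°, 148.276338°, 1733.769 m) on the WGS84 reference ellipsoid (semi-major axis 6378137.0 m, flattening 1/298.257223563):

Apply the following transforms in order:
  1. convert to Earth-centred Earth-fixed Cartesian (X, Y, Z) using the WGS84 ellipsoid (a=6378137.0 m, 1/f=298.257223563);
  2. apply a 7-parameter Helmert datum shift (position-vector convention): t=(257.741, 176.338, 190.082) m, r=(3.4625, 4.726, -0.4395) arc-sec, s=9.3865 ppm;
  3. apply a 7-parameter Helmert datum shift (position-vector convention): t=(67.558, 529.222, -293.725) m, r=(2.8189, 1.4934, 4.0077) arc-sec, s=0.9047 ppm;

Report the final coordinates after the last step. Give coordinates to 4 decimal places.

X=-3499139.0107 m, Y=2163989.4966 m, Z=-4859979.8943 m

start: φ=-49.942431°, λ=148.276338°, h=1733.769 m
→ ECEF (a=6378137.000, f=1/298.257223563): X=-3499244.3316, Y=2163174.2071, Z=-4859997.6268
→ Helmert 7p (PV): X=-3499126.1818, Y=2163459.8898, Z=-4859736.6739
→ Helmert 7p (PV): X=-3499139.0107, Y=2163989.4966, Z=-4859979.8943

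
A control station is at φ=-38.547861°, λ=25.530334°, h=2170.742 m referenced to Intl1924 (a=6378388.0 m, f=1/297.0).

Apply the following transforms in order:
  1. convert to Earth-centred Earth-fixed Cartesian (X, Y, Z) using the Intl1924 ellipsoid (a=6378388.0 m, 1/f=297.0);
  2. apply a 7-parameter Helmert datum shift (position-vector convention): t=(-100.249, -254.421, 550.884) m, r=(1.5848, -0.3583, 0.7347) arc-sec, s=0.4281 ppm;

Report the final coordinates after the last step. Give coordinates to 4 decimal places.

X=4508693.0582 m, Y=2153307.3930 m, Z=-3954029.8308 m

start: φ=-38.547861°, λ=25.530334°, h=2170.742 m
→ ECEF (a=6378388.000, f=1/297.0): X=4508792.1781, Y=2153514.4476, Z=-3954603.4002
→ Helmert 7p (PV): X=4508693.0582, Y=2153307.3930, Z=-3954029.8308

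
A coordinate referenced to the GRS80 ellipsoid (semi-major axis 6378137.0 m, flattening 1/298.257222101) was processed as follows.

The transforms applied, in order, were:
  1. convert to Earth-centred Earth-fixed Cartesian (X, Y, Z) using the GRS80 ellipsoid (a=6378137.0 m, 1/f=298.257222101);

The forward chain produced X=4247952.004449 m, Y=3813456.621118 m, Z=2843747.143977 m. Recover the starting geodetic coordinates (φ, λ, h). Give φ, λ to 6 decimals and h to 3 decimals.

start: X=4247952.0044, Y=3813456.6211, Z=2843747.1440 m
→ geod (Bowring, a=6378137.000): φ=26.63427100°, λ=41.91484600°, h=3783.9140 m

φ=26.634271°, λ=41.914846°, h=3783.914 m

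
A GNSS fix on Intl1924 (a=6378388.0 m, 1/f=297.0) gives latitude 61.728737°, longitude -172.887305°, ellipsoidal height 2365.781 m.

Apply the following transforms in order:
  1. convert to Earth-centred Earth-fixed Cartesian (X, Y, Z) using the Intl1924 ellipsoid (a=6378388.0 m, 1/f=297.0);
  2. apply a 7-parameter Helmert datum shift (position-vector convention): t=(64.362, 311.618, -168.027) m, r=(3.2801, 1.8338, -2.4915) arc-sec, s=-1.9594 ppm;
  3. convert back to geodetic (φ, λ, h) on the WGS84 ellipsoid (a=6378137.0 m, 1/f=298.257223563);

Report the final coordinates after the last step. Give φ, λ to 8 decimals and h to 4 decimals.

start: φ=61.728737°, λ=-172.887305°, h=2365.781 m
→ ECEF (a=6378388.000, f=1/297.0): X=-3006811.3843, Y=-375194.7283, Z=5596465.8537
→ Helmert 7p (PV): X=-3006695.9075, Y=-374935.0525, Z=5596307.6266
→ geod (Bowring, a=6378137.000): φ=61.72853891°, λ=-172.89190720°, h=2337.1119 m

φ=61.72853891°, λ=-172.89190720°, h=2337.1119 m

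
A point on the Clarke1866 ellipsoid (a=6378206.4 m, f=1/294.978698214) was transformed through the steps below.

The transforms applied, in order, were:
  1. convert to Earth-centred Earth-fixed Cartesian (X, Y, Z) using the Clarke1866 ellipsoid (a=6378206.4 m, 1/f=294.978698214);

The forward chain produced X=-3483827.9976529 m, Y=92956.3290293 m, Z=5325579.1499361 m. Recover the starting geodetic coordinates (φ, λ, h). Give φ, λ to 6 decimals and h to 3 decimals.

start: X=-3483827.9977, Y=92956.3290, Z=5325579.1499 m
→ geod (Bowring, a=6378206.400): φ=56.97720800°, λ=178.47158300°, h=1505.6100 m

φ=56.977208°, λ=178.471583°, h=1505.610 m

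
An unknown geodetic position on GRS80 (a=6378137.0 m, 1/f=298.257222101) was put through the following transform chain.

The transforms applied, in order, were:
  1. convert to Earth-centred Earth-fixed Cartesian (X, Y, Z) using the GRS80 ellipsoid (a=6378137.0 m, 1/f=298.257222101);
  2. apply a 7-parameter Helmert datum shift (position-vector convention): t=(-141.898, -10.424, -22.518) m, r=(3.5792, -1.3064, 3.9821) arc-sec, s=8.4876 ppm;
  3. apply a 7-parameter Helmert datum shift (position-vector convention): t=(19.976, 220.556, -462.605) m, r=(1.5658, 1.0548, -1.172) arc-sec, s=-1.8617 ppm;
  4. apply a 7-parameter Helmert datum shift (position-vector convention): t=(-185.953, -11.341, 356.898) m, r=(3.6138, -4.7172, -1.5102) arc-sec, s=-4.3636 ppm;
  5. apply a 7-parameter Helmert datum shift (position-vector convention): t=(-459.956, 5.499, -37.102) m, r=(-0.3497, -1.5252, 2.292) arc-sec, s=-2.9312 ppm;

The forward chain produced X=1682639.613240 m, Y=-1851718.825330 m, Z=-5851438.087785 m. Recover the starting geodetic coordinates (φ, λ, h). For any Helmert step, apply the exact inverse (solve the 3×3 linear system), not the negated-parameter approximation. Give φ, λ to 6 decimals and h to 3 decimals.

φ=-66.980962°, λ=-47.736797°, h=3988.294 m

start: X=1682639.6132, Y=-1851718.8253, Z=-5851438.0878 m
→ Helmert⁻¹: X=1683040.6587, Y=-1851738.5335, Z=-5851433.7219
→ Helmert⁻¹: X=1683113.6860, Y=-1851825.4746, Z=-5851822.2028
→ Helmert⁻¹: X=1683137.2897, Y=-1852084.3338, Z=-5851347.8244
→ Helmert⁻¹: X=1683192.0833, Y=-1852192.2192, Z=-5851254.1637
→ geod (Bowring, a=6378137.000): φ=-66.98096200°, λ=-47.73679700°, h=3988.2940 m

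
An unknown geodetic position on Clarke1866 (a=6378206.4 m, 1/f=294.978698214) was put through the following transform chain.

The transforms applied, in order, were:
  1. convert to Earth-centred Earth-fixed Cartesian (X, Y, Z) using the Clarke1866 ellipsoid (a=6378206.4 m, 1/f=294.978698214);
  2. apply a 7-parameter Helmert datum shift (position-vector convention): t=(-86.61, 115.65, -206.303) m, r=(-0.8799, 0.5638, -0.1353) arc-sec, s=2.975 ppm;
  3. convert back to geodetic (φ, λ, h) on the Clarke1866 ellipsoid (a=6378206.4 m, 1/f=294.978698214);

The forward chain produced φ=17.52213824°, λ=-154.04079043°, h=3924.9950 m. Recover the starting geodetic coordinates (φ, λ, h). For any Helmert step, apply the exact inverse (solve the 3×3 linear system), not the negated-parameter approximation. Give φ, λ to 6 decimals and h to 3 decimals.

start: φ=17.522138°, λ=-154.040790°, h=3924.995 m
→ ECEF (a=6378206.400, f=1/294.978698214): X=-5473641.3656, Y=-2664851.1195, Z=1909083.0468
→ Helmert⁻¹: X=-5473541.9424, Y=-2664970.5763, Z=1909257.3400
→ geod (Bowring, a=6378206.400): φ=17.52374000°, λ=-154.03937000°, h=3942.0940 m

φ=17.523740°, λ=-154.039370°, h=3942.094 m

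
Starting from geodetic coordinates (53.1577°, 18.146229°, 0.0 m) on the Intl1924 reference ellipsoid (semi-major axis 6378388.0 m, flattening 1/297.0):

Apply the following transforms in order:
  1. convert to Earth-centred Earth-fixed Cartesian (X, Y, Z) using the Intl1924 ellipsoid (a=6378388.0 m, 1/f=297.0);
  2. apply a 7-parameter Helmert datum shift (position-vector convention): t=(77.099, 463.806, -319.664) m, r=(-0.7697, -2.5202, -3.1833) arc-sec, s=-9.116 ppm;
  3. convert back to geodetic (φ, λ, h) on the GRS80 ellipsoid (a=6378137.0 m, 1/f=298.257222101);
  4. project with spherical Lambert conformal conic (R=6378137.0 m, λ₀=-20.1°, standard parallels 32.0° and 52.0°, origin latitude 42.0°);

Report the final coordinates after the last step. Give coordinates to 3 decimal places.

start: φ=53.157700°, λ=18.146229°, h=0.000 m
→ ECEF (a=6378388.000, f=1/297.0): X=3642207.8117, Y=1193710.5267, Z=5081187.5712
→ Helmert 7p (PV): X=3642208.0480, Y=1194126.2018, Z=5080861.6337
→ geod (Bowring, a=6378137.000): φ=53.15422250°, λ=18.15213244°, h=9.4929 m
→ lcc (R=6378137.0, λ₀=-20.1°): E=2478509.8526, N=1796385.1379

E=2478509.853 m, N=1796385.138 m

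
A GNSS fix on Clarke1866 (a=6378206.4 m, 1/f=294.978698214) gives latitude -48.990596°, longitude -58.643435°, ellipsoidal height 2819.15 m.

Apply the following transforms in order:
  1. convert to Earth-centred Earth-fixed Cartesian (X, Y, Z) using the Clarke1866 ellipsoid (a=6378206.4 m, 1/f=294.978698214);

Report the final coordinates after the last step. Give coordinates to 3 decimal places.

start: φ=-48.990596°, λ=-58.643435°, h=2819.150 m
→ ECEF (a=6378206.400, f=1/294.978698214): X=2183028.9451, Y=-3582479.6736, Z=-4791795.5161

X=2183028.945 m, Y=-3582479.674 m, Z=-4791795.516 m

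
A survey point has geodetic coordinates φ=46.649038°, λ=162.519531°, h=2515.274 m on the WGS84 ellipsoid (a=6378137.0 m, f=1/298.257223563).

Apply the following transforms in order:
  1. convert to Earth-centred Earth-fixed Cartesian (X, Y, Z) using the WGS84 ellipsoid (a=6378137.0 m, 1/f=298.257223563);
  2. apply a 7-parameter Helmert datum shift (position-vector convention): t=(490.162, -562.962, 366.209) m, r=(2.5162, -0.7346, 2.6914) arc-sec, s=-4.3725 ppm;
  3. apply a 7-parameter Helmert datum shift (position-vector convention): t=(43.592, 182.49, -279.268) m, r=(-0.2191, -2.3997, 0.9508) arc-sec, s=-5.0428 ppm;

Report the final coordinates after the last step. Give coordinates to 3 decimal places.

X=-4184752.795 m, Y=1317512.227 m, Z=4616892.601 m

start: φ=46.649038°, λ=162.519531°, h=2515.274 m
→ ECEF (a=6378137.000, f=1/298.257223563): X=-4185232.5215, Y=1318030.4212, Z=4616898.0433
→ Helmert 7p (PV): X=-4184757.7002, Y=1317350.7656, Z=4617245.2379
→ Helmert 7p (PV): X=-4184752.7949, Y=1317512.2270, Z=4616892.6012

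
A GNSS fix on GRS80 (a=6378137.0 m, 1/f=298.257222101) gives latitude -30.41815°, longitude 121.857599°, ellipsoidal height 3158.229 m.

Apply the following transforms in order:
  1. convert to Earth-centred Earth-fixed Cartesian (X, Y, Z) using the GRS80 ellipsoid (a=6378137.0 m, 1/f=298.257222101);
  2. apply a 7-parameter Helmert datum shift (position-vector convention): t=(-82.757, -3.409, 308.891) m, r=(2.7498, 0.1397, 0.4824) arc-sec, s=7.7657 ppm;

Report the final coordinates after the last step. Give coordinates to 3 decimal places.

start: φ=-30.418150°, λ=121.857599°, h=3158.229 m
→ ECEF (a=6378137.000, f=1/298.257222101): X=-2906995.8148, Y=4677997.1285, Z=-3212031.9478
→ Helmert 7p (PV): X=-2907114.2628, Y=4678066.0699, Z=-3211683.6668

X=-2907114.263 m, Y=4678066.070 m, Z=-3211683.667 m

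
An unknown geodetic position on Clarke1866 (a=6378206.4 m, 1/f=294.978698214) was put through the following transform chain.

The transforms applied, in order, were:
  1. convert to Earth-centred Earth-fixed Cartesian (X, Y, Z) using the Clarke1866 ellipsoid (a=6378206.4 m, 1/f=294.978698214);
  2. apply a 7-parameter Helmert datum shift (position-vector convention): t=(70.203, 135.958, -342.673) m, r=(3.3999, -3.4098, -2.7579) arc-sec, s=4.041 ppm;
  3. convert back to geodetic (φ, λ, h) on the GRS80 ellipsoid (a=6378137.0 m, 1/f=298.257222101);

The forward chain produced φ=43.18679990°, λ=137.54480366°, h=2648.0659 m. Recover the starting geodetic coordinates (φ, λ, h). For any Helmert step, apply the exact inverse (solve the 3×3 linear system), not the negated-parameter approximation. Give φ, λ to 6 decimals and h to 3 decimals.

start: φ=43.186800°, λ=137.544804°, h=2648.066 m
→ ECEF (a=6378137.000, f=1/298.257222101): X=-3437956.4355, Y=3145364.4775, Z=4344468.3244
→ Helmert⁻¹: X=-3437982.9748, Y=3145241.4576, Z=4344798.4304
→ geod (Bowring, a=6378206.400): φ=43.19149200°, λ=137.54614000°, h=2869.5690 m

φ=43.191492°, λ=137.546140°, h=2869.569 m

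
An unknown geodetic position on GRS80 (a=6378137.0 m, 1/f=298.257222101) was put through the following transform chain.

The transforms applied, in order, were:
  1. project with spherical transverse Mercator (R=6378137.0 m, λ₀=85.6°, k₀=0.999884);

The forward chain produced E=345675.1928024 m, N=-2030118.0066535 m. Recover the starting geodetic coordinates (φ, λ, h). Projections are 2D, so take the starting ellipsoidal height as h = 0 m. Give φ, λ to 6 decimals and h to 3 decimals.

φ=-18.211276°, λ=88.867948°, h=0.000 m

start: E=345675.1928, N=-2030118.0067 m
→ tm⁻¹: φ=-18.21127600°, λ=88.86794800°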